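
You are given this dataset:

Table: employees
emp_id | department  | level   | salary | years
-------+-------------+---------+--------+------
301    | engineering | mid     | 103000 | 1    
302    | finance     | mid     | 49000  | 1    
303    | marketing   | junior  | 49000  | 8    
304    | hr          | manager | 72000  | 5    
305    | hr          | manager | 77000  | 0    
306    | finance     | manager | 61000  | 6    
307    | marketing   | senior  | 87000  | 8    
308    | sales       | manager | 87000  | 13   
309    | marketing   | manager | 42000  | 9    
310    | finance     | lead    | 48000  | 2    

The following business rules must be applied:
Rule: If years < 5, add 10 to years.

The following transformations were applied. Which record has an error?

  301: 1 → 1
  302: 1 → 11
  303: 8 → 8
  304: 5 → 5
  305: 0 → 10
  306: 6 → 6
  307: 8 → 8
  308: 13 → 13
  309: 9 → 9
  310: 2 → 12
Record 301 has an error. The correct transformed value should be 11, not 1.

Step 1: Check each record against the rule
Step 2: Record 301 has years = 1
Step 3: Since 1 < 5, the bonus should have been applied
Step 4: Correct value = 11, but claimed value = 1
Conclusion: Record 301 has the error.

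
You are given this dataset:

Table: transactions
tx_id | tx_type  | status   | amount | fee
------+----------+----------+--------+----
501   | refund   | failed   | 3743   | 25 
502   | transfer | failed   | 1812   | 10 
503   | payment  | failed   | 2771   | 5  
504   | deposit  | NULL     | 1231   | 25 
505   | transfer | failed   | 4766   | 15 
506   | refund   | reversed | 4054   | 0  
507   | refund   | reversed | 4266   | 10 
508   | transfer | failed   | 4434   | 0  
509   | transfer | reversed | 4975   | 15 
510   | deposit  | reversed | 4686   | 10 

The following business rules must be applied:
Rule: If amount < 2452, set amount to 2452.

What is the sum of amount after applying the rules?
38599

Step 1: 2 records have amount < 2452
Step 2: These records originally summed to 3043
Step 3: After setting to minimum: 2 × 2452 = 4904
Step 4: Unaffected records sum: 33695
Step 5: Final sum = 4904 + 33695 = 38599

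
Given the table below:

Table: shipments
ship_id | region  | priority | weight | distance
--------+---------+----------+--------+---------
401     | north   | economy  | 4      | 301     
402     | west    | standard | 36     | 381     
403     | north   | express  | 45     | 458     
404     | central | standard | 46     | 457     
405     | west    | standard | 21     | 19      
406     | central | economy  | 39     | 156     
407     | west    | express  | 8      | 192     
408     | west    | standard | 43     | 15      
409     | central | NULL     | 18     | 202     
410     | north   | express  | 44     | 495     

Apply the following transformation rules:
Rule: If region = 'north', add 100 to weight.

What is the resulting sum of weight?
604

Step 1: Count records where region = 'north': 3
Step 2: Total bonus added: 3 × 100 = 300
Step 3: Original sum of weight: 304
Step 4: Final sum = 304 + 300 = 604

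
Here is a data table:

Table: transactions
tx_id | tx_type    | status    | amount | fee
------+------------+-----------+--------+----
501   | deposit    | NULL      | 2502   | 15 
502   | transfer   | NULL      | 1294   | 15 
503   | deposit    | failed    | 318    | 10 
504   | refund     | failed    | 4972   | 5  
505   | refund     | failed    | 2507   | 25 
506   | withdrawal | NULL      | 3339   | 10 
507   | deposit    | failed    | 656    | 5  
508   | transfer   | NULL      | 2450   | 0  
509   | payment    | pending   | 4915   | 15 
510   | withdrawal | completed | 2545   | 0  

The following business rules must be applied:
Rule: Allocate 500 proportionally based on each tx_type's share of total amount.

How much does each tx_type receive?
deposit: 68.16, payment: 96.38, refund: 146.66, transfer: 73.42, withdrawal: 115.38

Step 1: Calculate total amount = 25498
Step 2: Calculate each tx_type's proportion:
  deposit: 3476/25498 = 13.63% → 68.16
  payment: 4915/25498 = 19.28% → 96.38
  refund: 7479/25498 = 29.33% → 146.66
  transfer: 3744/25498 = 14.68% → 73.42
  withdrawal: 5884/25498 = 23.08% → 115.38
Step 3: Verify: sum of allocations ≈ 500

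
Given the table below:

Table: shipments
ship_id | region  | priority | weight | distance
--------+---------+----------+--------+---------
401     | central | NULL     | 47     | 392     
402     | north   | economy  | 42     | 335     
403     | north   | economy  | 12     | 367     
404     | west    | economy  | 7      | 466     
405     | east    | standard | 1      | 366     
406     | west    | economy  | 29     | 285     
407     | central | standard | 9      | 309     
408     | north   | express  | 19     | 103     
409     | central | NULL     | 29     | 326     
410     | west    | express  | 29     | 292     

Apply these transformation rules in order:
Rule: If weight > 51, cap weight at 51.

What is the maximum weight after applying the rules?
47

Step 1: Original maximum weight = 47
Step 2: Check cap of 51 against maximum
Step 3: No records exceed the cap (max 47 <= cap 51), so no capping applies
Step 4: Maximum after transformation = 47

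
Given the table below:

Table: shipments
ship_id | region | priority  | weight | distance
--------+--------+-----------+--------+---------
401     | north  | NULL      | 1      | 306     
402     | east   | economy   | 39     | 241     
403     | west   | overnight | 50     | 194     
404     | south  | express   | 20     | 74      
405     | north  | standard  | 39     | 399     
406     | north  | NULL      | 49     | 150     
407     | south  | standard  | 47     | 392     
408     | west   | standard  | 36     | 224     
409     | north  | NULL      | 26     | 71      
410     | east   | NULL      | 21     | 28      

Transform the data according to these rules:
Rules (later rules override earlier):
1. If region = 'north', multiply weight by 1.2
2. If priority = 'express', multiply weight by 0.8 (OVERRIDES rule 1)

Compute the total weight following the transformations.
347.0

Step 1: Rule 2 takes priority for records with priority = 'express'
  - 1 records: 20 × 0.8 = 16.0
Step 2: Rule 1 applies to remaining records with region = 'north'
  - 4 records: 115 × 1.2 = 138.0
Step 3: Other records unchanged: 193
Step 4: Final sum = 16.0 + 138.0 + 193 = 347.0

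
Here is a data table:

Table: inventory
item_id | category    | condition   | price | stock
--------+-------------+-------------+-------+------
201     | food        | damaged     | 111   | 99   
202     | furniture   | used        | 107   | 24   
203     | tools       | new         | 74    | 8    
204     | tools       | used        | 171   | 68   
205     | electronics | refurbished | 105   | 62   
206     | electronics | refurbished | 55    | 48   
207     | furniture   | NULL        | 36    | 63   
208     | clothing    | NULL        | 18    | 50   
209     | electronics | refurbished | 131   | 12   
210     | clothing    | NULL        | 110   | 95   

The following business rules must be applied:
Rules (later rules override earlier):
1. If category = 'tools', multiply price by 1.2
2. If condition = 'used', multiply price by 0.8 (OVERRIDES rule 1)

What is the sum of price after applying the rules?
877.2

Step 1: Rule 2 takes priority for records with condition = 'used'
  - 2 records: 278 × 0.8 = 222.4
Step 2: Rule 1 applies to remaining records with category = 'tools'
  - 1 records: 74 × 1.2 = 88.8
Step 3: Other records unchanged: 566
Step 4: Final sum = 222.4 + 88.8 + 566 = 877.2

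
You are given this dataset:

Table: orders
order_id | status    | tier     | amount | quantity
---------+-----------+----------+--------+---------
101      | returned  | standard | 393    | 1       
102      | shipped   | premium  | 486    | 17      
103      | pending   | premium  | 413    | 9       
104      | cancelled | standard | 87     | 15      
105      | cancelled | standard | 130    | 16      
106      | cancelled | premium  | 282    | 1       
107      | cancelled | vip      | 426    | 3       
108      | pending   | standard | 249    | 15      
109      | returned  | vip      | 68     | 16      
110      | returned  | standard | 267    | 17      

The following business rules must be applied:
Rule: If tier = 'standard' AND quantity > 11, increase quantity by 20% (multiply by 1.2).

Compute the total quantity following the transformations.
122.6

Step 1: Find records where tier = 'standard' AND quantity > 11
Step 2: 4 records match, summing to 63
Step 3: After multiplier: 63 × 1.2 = 75.6
Step 4: Unaffected records sum: 47
Step 5: Final sum = 75.6 + 47 = 122.6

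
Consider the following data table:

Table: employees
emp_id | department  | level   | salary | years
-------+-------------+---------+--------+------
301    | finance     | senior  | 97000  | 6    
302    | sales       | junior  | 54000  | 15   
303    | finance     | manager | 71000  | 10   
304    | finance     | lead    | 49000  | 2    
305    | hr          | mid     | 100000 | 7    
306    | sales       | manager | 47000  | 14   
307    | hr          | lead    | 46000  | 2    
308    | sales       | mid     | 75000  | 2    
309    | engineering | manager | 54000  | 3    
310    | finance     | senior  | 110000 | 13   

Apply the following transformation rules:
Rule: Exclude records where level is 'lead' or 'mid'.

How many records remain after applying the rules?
6

Step 1: Count records to exclude
  - 2 (lead) + 2 (mid) = 4 records
Step 2: Total records: 10
Step 3: Remaining = 10 - 4 = 6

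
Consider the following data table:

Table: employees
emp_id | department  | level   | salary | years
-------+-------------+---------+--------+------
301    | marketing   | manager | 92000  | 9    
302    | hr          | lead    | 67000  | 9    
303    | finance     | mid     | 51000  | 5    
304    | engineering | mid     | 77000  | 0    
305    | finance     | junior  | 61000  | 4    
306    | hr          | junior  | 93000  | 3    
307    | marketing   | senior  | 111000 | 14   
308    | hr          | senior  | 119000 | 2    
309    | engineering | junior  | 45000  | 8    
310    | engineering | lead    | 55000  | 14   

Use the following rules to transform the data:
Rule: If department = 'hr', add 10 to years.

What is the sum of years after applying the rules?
98

Step 1: Count records where department = 'hr': 3
Step 2: Total bonus added: 3 × 10 = 30
Step 3: Original sum of years: 68
Step 4: Final sum = 68 + 30 = 98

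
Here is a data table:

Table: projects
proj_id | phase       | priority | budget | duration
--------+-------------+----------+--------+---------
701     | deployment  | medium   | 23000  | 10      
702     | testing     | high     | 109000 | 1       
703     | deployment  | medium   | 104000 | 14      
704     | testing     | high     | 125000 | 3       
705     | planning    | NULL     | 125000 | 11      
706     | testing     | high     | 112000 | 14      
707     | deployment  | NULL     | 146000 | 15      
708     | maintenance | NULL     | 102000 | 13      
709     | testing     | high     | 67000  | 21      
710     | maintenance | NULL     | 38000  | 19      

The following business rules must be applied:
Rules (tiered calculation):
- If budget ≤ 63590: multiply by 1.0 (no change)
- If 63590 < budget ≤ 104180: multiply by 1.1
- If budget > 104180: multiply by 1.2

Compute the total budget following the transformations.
1101700.0

Step 1: Tier 1 (budget ≤ 63590): 2 records, sum = 61000 × 1.0 = 61000.0
Step 2: Tier 2 (63590 < budget ≤ 104180): 3 records, sum = 273000 × 1.1 = 300300.0
Step 3: Tier 3 (budget > 104180): 5 records, sum = 617000 × 1.2 = 740400.0
Step 4: Final sum = 61000.0 + 300300.0 + 740400.0 = 1101700.0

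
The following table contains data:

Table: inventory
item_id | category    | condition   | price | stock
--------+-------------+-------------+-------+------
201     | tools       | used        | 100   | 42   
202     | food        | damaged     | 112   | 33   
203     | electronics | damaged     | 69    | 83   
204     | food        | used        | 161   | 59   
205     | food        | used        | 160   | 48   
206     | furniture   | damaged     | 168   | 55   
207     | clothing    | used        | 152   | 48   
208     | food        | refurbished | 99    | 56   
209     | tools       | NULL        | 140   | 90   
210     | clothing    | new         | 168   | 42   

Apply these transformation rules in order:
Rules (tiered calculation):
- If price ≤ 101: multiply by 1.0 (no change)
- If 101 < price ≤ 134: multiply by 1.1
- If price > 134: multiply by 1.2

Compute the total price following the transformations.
1530.0

Step 1: Tier 1 (price ≤ 101): 3 records, sum = 268 × 1.0 = 268.0
Step 2: Tier 2 (101 < price ≤ 134): 1 records, sum = 112 × 1.1 = 123.2
Step 3: Tier 3 (price > 134): 6 records, sum = 949 × 1.2 = 1138.8
Step 4: Final sum = 268.0 + 123.2 + 1138.8 = 1530.0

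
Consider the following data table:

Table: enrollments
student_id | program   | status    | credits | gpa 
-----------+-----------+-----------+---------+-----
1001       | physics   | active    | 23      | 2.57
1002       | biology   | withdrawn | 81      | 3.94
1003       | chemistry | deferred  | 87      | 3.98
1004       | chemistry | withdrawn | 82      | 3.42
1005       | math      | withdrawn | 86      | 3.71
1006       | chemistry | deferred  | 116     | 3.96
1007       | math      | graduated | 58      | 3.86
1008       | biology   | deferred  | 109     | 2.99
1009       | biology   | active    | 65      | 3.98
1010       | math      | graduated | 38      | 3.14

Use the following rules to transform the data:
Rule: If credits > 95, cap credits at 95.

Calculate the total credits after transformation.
710

Step 1: 2 records have credits > 95
Step 2: These records originally summed to 225
Step 3: After capping: 2 × 95 = 190
Step 4: Unaffected records sum: 520
Step 5: Final sum = 190 + 520 = 710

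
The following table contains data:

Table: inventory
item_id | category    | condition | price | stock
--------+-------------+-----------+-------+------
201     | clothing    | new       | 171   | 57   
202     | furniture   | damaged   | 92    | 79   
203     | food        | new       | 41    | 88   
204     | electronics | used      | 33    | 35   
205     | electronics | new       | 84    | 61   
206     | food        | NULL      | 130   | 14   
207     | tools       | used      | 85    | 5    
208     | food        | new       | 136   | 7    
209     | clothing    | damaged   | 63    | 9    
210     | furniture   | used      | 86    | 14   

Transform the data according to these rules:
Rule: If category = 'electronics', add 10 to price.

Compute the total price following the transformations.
941

Step 1: Count records where category = 'electronics': 2
Step 2: Total bonus added: 2 × 10 = 20
Step 3: Original sum of price: 921
Step 4: Final sum = 921 + 20 = 941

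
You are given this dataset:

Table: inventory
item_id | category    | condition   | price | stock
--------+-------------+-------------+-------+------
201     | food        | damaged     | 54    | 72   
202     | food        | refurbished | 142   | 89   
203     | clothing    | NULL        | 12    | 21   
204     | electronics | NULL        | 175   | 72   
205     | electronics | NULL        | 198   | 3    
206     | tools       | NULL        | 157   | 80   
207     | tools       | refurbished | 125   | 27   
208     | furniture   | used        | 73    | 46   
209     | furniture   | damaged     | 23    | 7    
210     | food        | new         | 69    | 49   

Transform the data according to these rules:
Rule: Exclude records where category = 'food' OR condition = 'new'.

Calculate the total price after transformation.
763

Step 1: Find records where category = 'food' OR condition = 'new'
Step 2: 3 records match, summing to 265
Step 3: Original sum: 1028
Step 4: Remaining sum = 1028 - 265 = 763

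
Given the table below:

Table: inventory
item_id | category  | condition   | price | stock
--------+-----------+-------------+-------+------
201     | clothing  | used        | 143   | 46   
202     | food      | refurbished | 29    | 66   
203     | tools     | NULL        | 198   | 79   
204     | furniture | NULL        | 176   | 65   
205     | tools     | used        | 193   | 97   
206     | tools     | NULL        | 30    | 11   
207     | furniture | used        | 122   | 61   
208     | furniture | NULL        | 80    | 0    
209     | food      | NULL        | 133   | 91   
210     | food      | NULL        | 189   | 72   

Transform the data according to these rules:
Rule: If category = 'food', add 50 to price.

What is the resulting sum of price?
1443

Step 1: Count records where category = 'food': 3
Step 2: Total bonus added: 3 × 50 = 150
Step 3: Original sum of price: 1293
Step 4: Final sum = 1293 + 150 = 1443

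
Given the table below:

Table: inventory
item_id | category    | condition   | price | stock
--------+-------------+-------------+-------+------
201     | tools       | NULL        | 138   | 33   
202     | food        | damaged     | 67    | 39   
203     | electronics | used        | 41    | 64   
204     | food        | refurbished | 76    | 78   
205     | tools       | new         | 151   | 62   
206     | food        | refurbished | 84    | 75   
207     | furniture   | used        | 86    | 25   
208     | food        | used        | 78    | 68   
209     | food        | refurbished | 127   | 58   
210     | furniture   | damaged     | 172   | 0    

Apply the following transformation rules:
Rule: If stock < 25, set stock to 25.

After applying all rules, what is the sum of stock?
527

Step 1: 1 records have stock < 25
Step 2: These records originally summed to 0
Step 3: After setting to minimum: 1 × 25 = 25
Step 4: Unaffected records sum: 502
Step 5: Final sum = 25 + 502 = 527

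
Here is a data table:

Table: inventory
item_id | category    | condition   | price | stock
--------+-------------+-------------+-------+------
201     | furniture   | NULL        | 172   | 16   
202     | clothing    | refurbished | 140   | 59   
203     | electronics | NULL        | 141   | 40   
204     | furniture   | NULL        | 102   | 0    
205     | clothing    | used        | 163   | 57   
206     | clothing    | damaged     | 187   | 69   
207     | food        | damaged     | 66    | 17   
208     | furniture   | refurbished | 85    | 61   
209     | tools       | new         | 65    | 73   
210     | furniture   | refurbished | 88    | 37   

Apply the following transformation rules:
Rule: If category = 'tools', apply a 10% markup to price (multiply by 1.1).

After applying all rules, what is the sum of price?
1215.5

Step 1: Records with category = 'tools' have total price = 65
Step 2: Apply multiplier: 65 × 1.1 = 71.5
Step 3: Other records total: 1144
Step 4: Final sum = 71.5 + 1144 = 1215.5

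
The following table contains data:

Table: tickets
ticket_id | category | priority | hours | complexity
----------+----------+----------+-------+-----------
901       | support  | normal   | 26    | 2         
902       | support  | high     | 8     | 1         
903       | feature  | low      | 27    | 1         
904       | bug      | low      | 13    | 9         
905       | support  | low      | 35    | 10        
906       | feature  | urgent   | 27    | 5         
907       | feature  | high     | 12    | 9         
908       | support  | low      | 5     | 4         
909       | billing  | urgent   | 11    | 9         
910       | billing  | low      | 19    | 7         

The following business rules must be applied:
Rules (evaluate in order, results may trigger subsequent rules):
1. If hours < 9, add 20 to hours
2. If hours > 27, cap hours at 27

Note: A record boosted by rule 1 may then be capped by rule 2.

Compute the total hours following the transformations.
214

Step 1: Apply rule 1 to records with hours < 9
  - 2 records get bonus of 20
  - Of these, 1 records then exceed 27 and get capped
Step 2: Apply rule 2 to records with hours > 27
  - 1 records (original) are capped
Step 3: Calculate final sum = 214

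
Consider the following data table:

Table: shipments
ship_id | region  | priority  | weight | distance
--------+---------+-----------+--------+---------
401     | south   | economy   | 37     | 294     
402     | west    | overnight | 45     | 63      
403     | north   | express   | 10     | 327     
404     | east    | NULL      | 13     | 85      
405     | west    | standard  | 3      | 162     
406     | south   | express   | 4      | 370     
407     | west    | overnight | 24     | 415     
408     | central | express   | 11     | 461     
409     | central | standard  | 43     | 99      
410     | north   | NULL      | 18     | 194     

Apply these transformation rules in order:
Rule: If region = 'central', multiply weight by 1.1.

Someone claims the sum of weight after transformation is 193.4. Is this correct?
No, the correct result is 213.4.

Step 1: Calculate the correct sum after transformation
Step 2: Apply multiplier 1.1 to records where region = 'central'
Step 3: Correct result = 213.4
Step 4: Claimed result = 193.4
Step 5: 213.4 ≠ 193.4
Conclusion: The claimed result is incorrect. The correct answer is 213.4.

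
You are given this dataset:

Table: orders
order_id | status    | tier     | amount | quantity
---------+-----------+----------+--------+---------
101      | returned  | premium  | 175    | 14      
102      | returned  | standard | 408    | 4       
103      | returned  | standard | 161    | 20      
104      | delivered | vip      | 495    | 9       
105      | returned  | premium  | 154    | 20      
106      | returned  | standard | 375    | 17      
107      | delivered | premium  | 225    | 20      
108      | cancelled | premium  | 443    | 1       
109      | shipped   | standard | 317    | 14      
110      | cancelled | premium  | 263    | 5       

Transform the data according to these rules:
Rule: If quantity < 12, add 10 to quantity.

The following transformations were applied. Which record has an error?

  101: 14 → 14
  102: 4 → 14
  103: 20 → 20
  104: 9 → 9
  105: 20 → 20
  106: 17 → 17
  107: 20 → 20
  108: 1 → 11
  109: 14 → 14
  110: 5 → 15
Record 104 has an error. The correct transformed value should be 19, not 9.

Step 1: Check each record against the rule
Step 2: Record 104 has quantity = 9
Step 3: Since 9 < 12, the bonus should have been applied
Step 4: Correct value = 19, but claimed value = 9
Conclusion: Record 104 has the error.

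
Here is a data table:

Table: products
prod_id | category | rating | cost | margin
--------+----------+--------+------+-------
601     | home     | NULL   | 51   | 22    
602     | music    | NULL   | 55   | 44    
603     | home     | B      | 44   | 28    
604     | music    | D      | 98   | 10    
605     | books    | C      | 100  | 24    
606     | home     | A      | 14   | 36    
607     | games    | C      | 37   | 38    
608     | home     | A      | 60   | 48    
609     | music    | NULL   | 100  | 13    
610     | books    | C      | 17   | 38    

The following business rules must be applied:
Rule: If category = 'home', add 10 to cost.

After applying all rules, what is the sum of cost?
616

Step 1: Count records where category = 'home': 4
Step 2: Total bonus added: 4 × 10 = 40
Step 3: Original sum of cost: 576
Step 4: Final sum = 576 + 40 = 616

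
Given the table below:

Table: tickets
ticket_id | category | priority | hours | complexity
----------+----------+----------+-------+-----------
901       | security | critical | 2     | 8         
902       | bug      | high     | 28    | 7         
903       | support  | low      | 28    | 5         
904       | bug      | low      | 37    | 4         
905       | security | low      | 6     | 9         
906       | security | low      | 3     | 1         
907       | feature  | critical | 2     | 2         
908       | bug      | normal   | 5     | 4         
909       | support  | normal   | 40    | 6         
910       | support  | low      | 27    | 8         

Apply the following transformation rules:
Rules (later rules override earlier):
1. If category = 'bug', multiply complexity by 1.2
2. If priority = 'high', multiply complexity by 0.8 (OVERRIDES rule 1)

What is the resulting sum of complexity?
54.2

Step 1: Rule 2 takes priority for records with priority = 'high'
  - 1 records: 7 × 0.8 = 5.6
Step 2: Rule 1 applies to remaining records with category = 'bug'
  - 2 records: 8 × 1.2 = 9.6
Step 3: Other records unchanged: 39
Step 4: Final sum = 5.6 + 9.6 + 39 = 54.2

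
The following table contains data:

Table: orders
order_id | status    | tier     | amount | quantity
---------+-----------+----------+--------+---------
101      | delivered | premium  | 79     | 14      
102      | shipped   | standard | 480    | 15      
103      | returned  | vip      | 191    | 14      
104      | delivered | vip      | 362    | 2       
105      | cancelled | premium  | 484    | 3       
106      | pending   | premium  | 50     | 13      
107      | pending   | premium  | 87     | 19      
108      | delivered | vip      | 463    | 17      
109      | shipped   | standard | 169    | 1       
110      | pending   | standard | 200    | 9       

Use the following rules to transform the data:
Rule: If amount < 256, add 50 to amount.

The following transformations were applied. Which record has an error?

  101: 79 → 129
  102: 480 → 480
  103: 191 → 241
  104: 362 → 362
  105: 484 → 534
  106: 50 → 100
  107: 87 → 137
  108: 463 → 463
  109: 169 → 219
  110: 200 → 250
Record 105 has an error. The correct transformed value should be 484, not 534.

Step 1: Check each record against the rule
Step 2: Record 105 has amount = 484
Step 3: Since 484 >= 256, the bonus should not have been applied
Step 4: Correct value = 484, but claimed value = 534
Conclusion: Record 105 has the error.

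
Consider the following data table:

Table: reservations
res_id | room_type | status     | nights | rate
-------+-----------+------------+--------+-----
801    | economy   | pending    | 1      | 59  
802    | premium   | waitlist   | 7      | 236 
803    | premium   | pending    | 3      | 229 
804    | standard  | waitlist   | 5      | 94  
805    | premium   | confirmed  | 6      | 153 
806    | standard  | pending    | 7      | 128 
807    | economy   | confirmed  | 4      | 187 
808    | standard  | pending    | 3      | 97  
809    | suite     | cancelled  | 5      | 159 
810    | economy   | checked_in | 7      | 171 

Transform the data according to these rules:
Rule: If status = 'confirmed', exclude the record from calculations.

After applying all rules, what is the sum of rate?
1173

Step 1: Identify records where status = 'confirmed'
Step 2: The excluded records sum to 340
Step 3: Original total rate = 1513
Step 4: Remaining total = 1513 - 340 = 1173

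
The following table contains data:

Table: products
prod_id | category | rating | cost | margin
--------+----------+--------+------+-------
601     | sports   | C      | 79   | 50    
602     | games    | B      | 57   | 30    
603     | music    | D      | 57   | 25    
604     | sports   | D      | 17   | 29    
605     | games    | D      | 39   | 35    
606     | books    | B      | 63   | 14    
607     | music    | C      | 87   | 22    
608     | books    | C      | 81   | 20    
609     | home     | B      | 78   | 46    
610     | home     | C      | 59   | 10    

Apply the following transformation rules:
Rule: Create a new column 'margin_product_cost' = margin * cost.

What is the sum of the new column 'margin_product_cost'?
17537

Step 1: For each record, compute margin * cost
Example calculations:
  50 * 79 = 3950
  30 * 57 = 1710
  25 * 57 = 1425
  ...
Step 2: Sum all derived values
Step 3: Total = 17537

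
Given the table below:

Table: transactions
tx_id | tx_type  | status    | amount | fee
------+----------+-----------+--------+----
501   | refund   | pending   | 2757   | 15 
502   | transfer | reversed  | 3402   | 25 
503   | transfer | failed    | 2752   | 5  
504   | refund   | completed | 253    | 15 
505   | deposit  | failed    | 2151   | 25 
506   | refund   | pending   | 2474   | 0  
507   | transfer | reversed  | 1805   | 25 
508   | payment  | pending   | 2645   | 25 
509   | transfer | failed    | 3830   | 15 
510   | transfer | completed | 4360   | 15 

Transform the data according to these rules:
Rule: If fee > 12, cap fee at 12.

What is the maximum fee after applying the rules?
12

Step 1: Original maximum fee = 25
Step 2: Apply cap at 12
Step 3: 8 records had fee > 12 and were capped
Step 4: Maximum after transformation = 12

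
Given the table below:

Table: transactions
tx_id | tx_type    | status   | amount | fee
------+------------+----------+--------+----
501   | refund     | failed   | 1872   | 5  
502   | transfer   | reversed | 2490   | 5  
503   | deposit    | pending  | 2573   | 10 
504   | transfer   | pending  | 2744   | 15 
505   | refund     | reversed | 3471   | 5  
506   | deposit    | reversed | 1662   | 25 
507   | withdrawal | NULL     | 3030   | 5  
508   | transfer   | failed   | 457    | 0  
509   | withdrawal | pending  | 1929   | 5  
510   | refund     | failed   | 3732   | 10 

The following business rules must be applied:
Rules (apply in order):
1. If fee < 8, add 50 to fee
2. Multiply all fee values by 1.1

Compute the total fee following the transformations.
423.5

Step 1: Apply Rule 1 - Add 50 to records with fee < 8
  - 6 records affected: 25 + (6 × 50) = 325
  - Unaffected records: 60
  - Sum after Rule 1: 385
Step 2: Apply Rule 2 - Multiply all by 1.1
  - 385 × 1.1 = 423.5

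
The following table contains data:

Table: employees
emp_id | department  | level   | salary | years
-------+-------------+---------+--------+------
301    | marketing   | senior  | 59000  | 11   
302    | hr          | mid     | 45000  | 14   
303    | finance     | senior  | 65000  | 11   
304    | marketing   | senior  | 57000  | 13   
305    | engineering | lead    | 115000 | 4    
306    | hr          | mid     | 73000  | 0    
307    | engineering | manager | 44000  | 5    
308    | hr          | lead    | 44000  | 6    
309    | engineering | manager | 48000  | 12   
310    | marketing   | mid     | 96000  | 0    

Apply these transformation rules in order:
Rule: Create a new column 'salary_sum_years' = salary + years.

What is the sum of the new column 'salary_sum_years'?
646076

Step 1: For each record, compute salary + years
Example calculations:
  59000 + 11 = 59011
  45000 + 14 = 45014
  65000 + 11 = 65011
  ...
Step 2: Sum all derived values
Step 3: Total = 646076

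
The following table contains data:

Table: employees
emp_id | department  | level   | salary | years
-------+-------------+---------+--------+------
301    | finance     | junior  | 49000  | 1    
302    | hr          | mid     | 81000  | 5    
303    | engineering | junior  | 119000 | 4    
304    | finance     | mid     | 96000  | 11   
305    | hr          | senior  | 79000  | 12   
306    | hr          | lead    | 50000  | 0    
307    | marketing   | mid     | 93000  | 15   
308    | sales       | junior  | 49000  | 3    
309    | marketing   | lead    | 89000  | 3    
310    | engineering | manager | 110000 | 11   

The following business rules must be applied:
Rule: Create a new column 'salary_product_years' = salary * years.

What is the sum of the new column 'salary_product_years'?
5953000

Step 1: For each record, compute salary * years
Example calculations:
  49000 * 1 = 49000
  81000 * 5 = 405000
  119000 * 4 = 476000
  ...
Step 2: Sum all derived values
Step 3: Total = 5953000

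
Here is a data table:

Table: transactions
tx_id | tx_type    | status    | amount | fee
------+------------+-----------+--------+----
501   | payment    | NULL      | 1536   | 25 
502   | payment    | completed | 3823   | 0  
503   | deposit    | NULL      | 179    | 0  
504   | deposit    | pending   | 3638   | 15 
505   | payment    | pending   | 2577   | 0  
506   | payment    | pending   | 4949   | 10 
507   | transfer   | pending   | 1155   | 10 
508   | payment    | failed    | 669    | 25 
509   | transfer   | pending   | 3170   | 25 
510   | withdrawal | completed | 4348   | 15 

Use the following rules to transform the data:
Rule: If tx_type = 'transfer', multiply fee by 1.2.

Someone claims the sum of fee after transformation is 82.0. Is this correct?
No, the correct result is 132.0.

Step 1: Calculate the correct sum after transformation
Step 2: Apply multiplier 1.2 to records where tx_type = 'transfer'
Step 3: Correct result = 132.0
Step 4: Claimed result = 82.0
Step 5: 132.0 ≠ 82.0
Conclusion: The claimed result is incorrect. The correct answer is 132.0.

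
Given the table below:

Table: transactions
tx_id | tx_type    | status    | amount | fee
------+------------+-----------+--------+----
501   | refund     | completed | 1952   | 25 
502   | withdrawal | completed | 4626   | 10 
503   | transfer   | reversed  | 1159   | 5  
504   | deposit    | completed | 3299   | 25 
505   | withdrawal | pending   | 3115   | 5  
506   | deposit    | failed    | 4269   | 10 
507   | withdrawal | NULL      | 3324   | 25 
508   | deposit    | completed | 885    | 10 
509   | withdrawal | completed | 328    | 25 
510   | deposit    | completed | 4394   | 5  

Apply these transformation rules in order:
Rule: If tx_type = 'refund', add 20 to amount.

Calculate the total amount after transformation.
27371

Step 1: Count records where tx_type = 'refund': 1
Step 2: Total bonus added: 1 × 20 = 20
Step 3: Original sum of amount: 27351
Step 4: Final sum = 27351 + 20 = 27371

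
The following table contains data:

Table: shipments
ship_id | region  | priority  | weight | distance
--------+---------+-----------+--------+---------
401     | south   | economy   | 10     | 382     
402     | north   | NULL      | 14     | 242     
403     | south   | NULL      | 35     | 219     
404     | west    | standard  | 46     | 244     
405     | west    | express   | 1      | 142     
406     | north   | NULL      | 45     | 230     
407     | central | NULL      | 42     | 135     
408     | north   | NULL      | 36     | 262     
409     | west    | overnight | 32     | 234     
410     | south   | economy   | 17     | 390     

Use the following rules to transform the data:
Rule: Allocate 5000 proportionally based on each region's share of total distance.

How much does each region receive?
central: 272.18, north: 1479.84, south: 1997.98, west: 1250.0

Step 1: Calculate total distance = 2480
Step 2: Calculate each region's proportion:
  central: 135/2480 = 5.44% → 272.18
  north: 734/2480 = 29.60% → 1479.84
  south: 991/2480 = 39.96% → 1997.98
  west: 620/2480 = 25.00% → 1250.0
Step 3: Verify: sum of allocations ≈ 5000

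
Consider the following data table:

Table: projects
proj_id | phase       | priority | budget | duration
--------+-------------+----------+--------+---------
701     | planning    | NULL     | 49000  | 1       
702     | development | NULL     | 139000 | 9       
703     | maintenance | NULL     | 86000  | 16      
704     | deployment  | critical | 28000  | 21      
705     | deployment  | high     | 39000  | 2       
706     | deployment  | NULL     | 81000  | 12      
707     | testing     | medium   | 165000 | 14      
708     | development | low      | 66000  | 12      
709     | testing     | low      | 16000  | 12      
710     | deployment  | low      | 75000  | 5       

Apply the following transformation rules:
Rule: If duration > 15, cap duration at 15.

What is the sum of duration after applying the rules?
97

Step 1: 2 records have duration > 15
Step 2: These records originally summed to 37
Step 3: After capping: 2 × 15 = 30
Step 4: Unaffected records sum: 67
Step 5: Final sum = 30 + 67 = 97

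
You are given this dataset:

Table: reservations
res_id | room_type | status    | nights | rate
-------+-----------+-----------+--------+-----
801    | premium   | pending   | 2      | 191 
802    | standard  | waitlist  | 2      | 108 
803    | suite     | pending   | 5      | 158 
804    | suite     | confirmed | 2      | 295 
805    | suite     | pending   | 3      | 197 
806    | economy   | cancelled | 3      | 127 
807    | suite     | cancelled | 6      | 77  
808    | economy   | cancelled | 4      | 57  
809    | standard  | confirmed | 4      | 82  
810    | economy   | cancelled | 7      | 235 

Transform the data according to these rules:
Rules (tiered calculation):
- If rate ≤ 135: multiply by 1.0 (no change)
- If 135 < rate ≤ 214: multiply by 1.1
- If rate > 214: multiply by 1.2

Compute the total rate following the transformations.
1687.6

Step 1: Tier 1 (rate ≤ 135): 5 records, sum = 451 × 1.0 = 451.0
Step 2: Tier 2 (135 < rate ≤ 214): 3 records, sum = 546 × 1.1 = 600.6
Step 3: Tier 3 (rate > 214): 2 records, sum = 530 × 1.2 = 636.0
Step 4: Final sum = 451.0 + 600.6 + 636.0 = 1687.6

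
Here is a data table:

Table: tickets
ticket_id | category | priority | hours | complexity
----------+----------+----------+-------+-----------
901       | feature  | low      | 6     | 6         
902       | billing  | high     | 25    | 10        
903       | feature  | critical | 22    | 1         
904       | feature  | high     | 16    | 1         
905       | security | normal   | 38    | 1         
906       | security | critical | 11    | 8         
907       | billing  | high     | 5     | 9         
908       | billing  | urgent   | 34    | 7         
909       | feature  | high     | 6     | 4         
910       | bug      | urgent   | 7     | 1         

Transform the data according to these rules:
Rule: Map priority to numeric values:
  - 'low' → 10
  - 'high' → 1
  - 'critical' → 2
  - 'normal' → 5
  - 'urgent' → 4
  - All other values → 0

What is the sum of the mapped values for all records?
31

Step 1: Apply mapping to each record
Step 2: Count by status:
  'low': 1 records × 10 = 10
  'high': 4 records × 1 = 4
  'critical': 2 records × 2 = 4
  'normal': 1 records × 5 = 5
  'urgent': 2 records × 4 = 8
Step 3: Sum all mapped values = 31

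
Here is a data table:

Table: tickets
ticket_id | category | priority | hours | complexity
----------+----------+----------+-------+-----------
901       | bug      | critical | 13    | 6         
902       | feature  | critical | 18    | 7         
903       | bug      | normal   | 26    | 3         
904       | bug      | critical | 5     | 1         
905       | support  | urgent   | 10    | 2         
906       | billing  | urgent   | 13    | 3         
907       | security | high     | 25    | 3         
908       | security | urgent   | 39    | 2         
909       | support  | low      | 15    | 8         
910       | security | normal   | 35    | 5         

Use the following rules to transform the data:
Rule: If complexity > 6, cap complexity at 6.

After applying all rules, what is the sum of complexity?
37

Step 1: 2 records have complexity > 6
Step 2: These records originally summed to 15
Step 3: After capping: 2 × 6 = 12
Step 4: Unaffected records sum: 25
Step 5: Final sum = 12 + 25 = 37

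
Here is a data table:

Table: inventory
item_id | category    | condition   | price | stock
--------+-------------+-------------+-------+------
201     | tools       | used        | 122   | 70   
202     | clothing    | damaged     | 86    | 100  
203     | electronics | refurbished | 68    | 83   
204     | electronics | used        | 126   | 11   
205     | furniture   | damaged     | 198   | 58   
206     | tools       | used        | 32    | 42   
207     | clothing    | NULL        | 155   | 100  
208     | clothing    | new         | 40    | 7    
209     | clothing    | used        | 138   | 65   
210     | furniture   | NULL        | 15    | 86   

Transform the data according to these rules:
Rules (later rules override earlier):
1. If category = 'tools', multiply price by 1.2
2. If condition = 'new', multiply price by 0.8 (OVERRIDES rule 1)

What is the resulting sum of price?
1002.8

Step 1: Rule 2 takes priority for records with condition = 'new'
  - 1 records: 40 × 0.8 = 32.0
Step 2: Rule 1 applies to remaining records with category = 'tools'
  - 2 records: 154 × 1.2 = 184.8
Step 3: Other records unchanged: 786
Step 4: Final sum = 32.0 + 184.8 + 786 = 1002.8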